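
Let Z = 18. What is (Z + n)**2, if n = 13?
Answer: 961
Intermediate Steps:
(Z + n)**2 = (18 + 13)**2 = 31**2 = 961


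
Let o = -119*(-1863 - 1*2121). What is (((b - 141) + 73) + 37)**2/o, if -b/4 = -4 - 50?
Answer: 34225/474096 ≈ 0.072190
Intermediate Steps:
b = 216 (b = -4*(-4 - 50) = -4*(-54) = 216)
o = 474096 (o = -119*(-1863 - 2121) = -119*(-3984) = 474096)
(((b - 141) + 73) + 37)**2/o = (((216 - 141) + 73) + 37)**2/474096 = ((75 + 73) + 37)**2*(1/474096) = (148 + 37)**2*(1/474096) = 185**2*(1/474096) = 34225*(1/474096) = 34225/474096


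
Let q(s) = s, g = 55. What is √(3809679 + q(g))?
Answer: √3809734 ≈ 1951.9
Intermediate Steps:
√(3809679 + q(g)) = √(3809679 + 55) = √3809734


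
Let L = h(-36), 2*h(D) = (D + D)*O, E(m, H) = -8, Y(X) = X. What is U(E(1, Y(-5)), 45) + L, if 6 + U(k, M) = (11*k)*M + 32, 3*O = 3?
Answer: -3970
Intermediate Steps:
O = 1 (O = (1/3)*3 = 1)
h(D) = D (h(D) = ((D + D)*1)/2 = ((2*D)*1)/2 = (2*D)/2 = D)
L = -36
U(k, M) = 26 + 11*M*k (U(k, M) = -6 + ((11*k)*M + 32) = -6 + (11*M*k + 32) = -6 + (32 + 11*M*k) = 26 + 11*M*k)
U(E(1, Y(-5)), 45) + L = (26 + 11*45*(-8)) - 36 = (26 - 3960) - 36 = -3934 - 36 = -3970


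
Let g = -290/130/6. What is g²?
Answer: 841/6084 ≈ 0.13823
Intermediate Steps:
g = -29/78 (g = -290*1/130*(⅙) = -29/13*⅙ = -29/78 ≈ -0.37179)
g² = (-29/78)² = 841/6084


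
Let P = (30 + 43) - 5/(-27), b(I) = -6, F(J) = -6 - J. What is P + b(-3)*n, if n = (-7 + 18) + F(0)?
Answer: 1166/27 ≈ 43.185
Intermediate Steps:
P = 1976/27 (P = 73 - 5*(-1/27) = 73 + 5/27 = 1976/27 ≈ 73.185)
n = 5 (n = (-7 + 18) + (-6 - 1*0) = 11 + (-6 + 0) = 11 - 6 = 5)
P + b(-3)*n = 1976/27 - 6*5 = 1976/27 - 30 = 1166/27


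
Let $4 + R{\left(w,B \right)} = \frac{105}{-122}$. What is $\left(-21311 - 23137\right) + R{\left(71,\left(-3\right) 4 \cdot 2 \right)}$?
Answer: $- \frac{5423249}{122} \approx -44453.0$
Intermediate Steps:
$R{\left(w,B \right)} = - \frac{593}{122}$ ($R{\left(w,B \right)} = -4 + \frac{105}{-122} = -4 + 105 \left(- \frac{1}{122}\right) = -4 - \frac{105}{122} = - \frac{593}{122}$)
$\left(-21311 - 23137\right) + R{\left(71,\left(-3\right) 4 \cdot 2 \right)} = \left(-21311 - 23137\right) - \frac{593}{122} = -44448 - \frac{593}{122} = - \frac{5423249}{122}$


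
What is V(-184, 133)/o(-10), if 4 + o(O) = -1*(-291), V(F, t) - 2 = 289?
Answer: 291/287 ≈ 1.0139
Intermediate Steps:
V(F, t) = 291 (V(F, t) = 2 + 289 = 291)
o(O) = 287 (o(O) = -4 - 1*(-291) = -4 + 291 = 287)
V(-184, 133)/o(-10) = 291/287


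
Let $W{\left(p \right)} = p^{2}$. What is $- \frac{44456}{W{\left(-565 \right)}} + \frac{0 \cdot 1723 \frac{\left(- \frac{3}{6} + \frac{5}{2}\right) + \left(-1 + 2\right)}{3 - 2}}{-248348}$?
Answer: $- \frac{44456}{319225} \approx -0.13926$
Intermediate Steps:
$- \frac{44456}{W{\left(-565 \right)}} + \frac{0 \cdot 1723 \frac{\left(- \frac{3}{6} + \frac{5}{2}\right) + \left(-1 + 2\right)}{3 - 2}}{-248348} = - \frac{44456}{\left(-565\right)^{2}} + \frac{0 \cdot 1723 \frac{\left(- \frac{3}{6} + \frac{5}{2}\right) + \left(-1 + 2\right)}{3 - 2}}{-248348} = - \frac{44456}{319225} + 0 \frac{\left(\left(-3\right) \frac{1}{6} + 5 \cdot \frac{1}{2}\right) + 1}{1} \left(- \frac{1}{248348}\right) = \left(-44456\right) \frac{1}{319225} + 0 \left(\left(- \frac{1}{2} + \frac{5}{2}\right) + 1\right) 1 \left(- \frac{1}{248348}\right) = - \frac{44456}{319225} + 0 \left(2 + 1\right) 1 \left(- \frac{1}{248348}\right) = - \frac{44456}{319225} + 0 \cdot 3 \cdot 1 \left(- \frac{1}{248348}\right) = - \frac{44456}{319225} + 0 \cdot 3 \left(- \frac{1}{248348}\right) = - \frac{44456}{319225} + 0 \left(- \frac{1}{248348}\right) = - \frac{44456}{319225} + 0 = - \frac{44456}{319225}$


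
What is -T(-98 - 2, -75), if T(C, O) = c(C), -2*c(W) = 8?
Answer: 4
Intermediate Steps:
c(W) = -4 (c(W) = -1/2*8 = -4)
T(C, O) = -4
-T(-98 - 2, -75) = -1*(-4) = 4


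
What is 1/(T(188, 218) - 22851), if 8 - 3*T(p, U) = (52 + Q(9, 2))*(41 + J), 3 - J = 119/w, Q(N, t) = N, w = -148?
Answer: -444/10549151 ≈ -4.2089e-5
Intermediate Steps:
J = 563/148 (J = 3 - 119/(-148) = 3 - 119*(-1)/148 = 3 - 1*(-119/148) = 3 + 119/148 = 563/148 ≈ 3.8041)
T(p, U) = -403307/444 (T(p, U) = 8/3 - (52 + 9)*(41 + 563/148)/3 = 8/3 - 61*6631/(3*148) = 8/3 - ⅓*404491/148 = 8/3 - 404491/444 = -403307/444)
1/(T(188, 218) - 22851) = 1/(-403307/444 - 22851) = 1/(-10549151/444) = -444/10549151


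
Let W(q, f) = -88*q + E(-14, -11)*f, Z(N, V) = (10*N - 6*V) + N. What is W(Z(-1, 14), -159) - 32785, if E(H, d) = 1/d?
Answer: -268516/11 ≈ -24411.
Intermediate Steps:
Z(N, V) = -6*V + 11*N (Z(N, V) = (-6*V + 10*N) + N = -6*V + 11*N)
W(q, f) = -88*q - f/11 (W(q, f) = -88*q + f/(-11) = -88*q - f/11)
W(Z(-1, 14), -159) - 32785 = (-88*(-6*14 + 11*(-1)) - 1/11*(-159)) - 32785 = (-88*(-84 - 11) + 159/11) - 32785 = (-88*(-95) + 159/11) - 32785 = (8360 + 159/11) - 32785 = 92119/11 - 32785 = -268516/11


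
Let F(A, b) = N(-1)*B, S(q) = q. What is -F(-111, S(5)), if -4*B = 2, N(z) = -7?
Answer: -7/2 ≈ -3.5000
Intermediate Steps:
B = -½ (B = -¼*2 = -½ ≈ -0.50000)
F(A, b) = 7/2 (F(A, b) = -7*(-½) = 7/2)
-F(-111, S(5)) = -1*7/2 = -7/2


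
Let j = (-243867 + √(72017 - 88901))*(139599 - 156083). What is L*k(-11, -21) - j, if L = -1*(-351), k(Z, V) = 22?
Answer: -4019895906 + 98904*I*√469 ≈ -4.0199e+9 + 2.1419e+6*I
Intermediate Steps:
L = 351
j = 4019903628 - 98904*I*√469 (j = (-243867 + √(-16884))*(-16484) = (-243867 + 6*I*√469)*(-16484) = 4019903628 - 98904*I*√469 ≈ 4.0199e+9 - 2.1419e+6*I)
L*k(-11, -21) - j = 351*22 - (4019903628 - 98904*I*√469) = 7722 + (-4019903628 + 98904*I*√469) = -4019895906 + 98904*I*√469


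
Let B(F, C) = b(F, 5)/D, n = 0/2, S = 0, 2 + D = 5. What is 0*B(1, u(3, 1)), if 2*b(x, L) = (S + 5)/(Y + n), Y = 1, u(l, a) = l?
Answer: 0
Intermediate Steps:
D = 3 (D = -2 + 5 = 3)
n = 0 (n = 0*(½) = 0)
b(x, L) = 5/2 (b(x, L) = ((0 + 5)/(1 + 0))/2 = (5/1)/2 = (5*1)/2 = (½)*5 = 5/2)
B(F, C) = ⅚ (B(F, C) = (5/2)/3 = (5/2)*(⅓) = ⅚)
0*B(1, u(3, 1)) = 0*(⅚) = 0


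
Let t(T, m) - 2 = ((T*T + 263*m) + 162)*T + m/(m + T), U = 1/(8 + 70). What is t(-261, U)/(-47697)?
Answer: 3144418674115/8415054518 ≈ 373.67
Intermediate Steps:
U = 1/78 ≈ 0.012821
t(T, m) = 2 + T*(162 + T² + 263*m) + m/(T + m) (t(T, m) = 2 + (((T*T + 263*m) + 162)*T + m/(m + T)) = 2 + (((T² + 263*m) + 162)*T + m/(T + m)) = 2 + ((162 + T² + 263*m)*T + m/(T + m)) = 2 + (T*(162 + T² + 263*m) + m/(T + m)) = 2 + T*(162 + T² + 263*m) + m/(T + m))
t(-261, U)/(-47697) = (((-261)⁴ + 2*(-261) + 3*(1/78) + 162*(-261)² + (1/78)*(-261)³ + 162*(-261)*(1/78) + 263*(-261)*(1/78)² + 263*(1/78)*(-261)²)/(-261 + 1/78))/(-47697) = ((4640470641 - 522 + 1/26 + 162*68121 + (1/78)*(-17779581) - 7047/13 + 263*(-261)*(1/6084) + 263*(1/78)*68121)/(-20357/78))*(-1/47697) = -78*(4640470641 - 522 + 1/26 + 11035602 - 5926527/26 - 7047/13 - 7627/676 + 5971941/26)/20357*(-1/47697) = -78/20357*3144418674115/676*(-1/47697) = -9433256022345/529282*(-1/47697) = 3144418674115/8415054518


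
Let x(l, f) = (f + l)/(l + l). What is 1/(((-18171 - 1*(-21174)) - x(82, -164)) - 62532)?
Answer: -2/119057 ≈ -1.6799e-5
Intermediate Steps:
x(l, f) = (f + l)/(2*l) (x(l, f) = (f + l)/((2*l)) = (f + l)*(1/(2*l)) = (f + l)/(2*l))
1/(((-18171 - 1*(-21174)) - x(82, -164)) - 62532) = 1/(((-18171 - 1*(-21174)) - (-164 + 82)/(2*82)) - 62532) = 1/(((-18171 + 21174) - (-82)/(2*82)) - 62532) = 1/((3003 - 1*(-½)) - 62532) = 1/((3003 + ½) - 62532) = 1/(6007/2 - 62532) = 1/(-119057/2) = -2/119057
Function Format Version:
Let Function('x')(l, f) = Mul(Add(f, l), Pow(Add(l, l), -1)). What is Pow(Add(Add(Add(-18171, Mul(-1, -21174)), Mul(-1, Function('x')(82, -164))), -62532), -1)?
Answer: Rational(-2, 119057) ≈ -1.6799e-5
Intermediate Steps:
Function('x')(l, f) = Mul(Rational(1, 2), Pow(l, -1), Add(f, l)) (Function('x')(l, f) = Mul(Add(f, l), Pow(Mul(2, l), -1)) = Mul(Add(f, l), Mul(Rational(1, 2), Pow(l, -1))) = Mul(Rational(1, 2), Pow(l, -1), Add(f, l)))
Pow(Add(Add(Add(-18171, Mul(-1, -21174)), Mul(-1, Function('x')(82, -164))), -62532), -1) = Pow(Add(Add(Add(-18171, Mul(-1, -21174)), Mul(-1, Mul(Rational(1, 2), Pow(82, -1), Add(-164, 82)))), -62532), -1) = Pow(Add(Add(Add(-18171, 21174), Mul(-1, Mul(Rational(1, 2), Rational(1, 82), -82))), -62532), -1) = Pow(Add(Add(3003, Mul(-1, Rational(-1, 2))), -62532), -1) = Pow(Add(Add(3003, Rational(1, 2)), -62532), -1) = Pow(Add(Rational(6007, 2), -62532), -1) = Pow(Rational(-119057, 2), -1) = Rational(-2, 119057)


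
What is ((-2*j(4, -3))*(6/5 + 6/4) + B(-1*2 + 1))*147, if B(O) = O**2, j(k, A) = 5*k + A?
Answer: -66738/5 ≈ -13348.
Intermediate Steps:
j(k, A) = A + 5*k
((-2*j(4, -3))*(6/5 + 6/4) + B(-1*2 + 1))*147 = ((-2*(-3 + 5*4))*(6/5 + 6/4) + (-1*2 + 1)**2)*147 = ((-2*(-3 + 20))*(6*(1/5) + 6*(1/4)) + (-2 + 1)**2)*147 = ((-2*17)*(6/5 + 3/2) + (-1)**2)*147 = (-34*27/10 + 1)*147 = (-459/5 + 1)*147 = -454/5*147 = -66738/5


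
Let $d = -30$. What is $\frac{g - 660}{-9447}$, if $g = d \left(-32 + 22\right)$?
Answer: $\frac{120}{3149} \approx 0.038107$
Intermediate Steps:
$g = 300$ ($g = - 30 \left(-32 + 22\right) = \left(-30\right) \left(-10\right) = 300$)
$\frac{g - 660}{-9447} = \frac{300 - 660}{-9447} = \left(300 - 660\right) \left(- \frac{1}{9447}\right) = \left(-360\right) \left(- \frac{1}{9447}\right) = \frac{120}{3149}$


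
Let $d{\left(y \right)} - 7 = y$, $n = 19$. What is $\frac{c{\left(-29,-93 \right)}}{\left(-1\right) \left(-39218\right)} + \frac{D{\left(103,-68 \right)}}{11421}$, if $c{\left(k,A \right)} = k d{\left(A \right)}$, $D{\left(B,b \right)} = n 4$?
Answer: $\frac{15732271}{223954389} \approx 0.070248$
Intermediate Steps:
$d{\left(y \right)} = 7 + y$
$D{\left(B,b \right)} = 76$ ($D{\left(B,b \right)} = 19 \cdot 4 = 76$)
$c{\left(k,A \right)} = k \left(7 + A\right)$
$\frac{c{\left(-29,-93 \right)}}{\left(-1\right) \left(-39218\right)} + \frac{D{\left(103,-68 \right)}}{11421} = \frac{\left(-29\right) \left(7 - 93\right)}{\left(-1\right) \left(-39218\right)} + \frac{76}{11421} = \frac{\left(-29\right) \left(-86\right)}{39218} + 76 \cdot \frac{1}{11421} = 2494 \cdot \frac{1}{39218} + \frac{76}{11421} = \frac{1247}{19609} + \frac{76}{11421} = \frac{15732271}{223954389}$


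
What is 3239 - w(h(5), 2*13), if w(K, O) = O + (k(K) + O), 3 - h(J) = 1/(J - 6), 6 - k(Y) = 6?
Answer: 3187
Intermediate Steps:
k(Y) = 0 (k(Y) = 6 - 1*6 = 6 - 6 = 0)
h(J) = 3 - 1/(-6 + J) (h(J) = 3 - 1/(J - 6) = 3 - 1/(-6 + J))
w(K, O) = 2*O (w(K, O) = O + (0 + O) = O + O = 2*O)
3239 - w(h(5), 2*13) = 3239 - 2*2*13 = 3239 - 2*26 = 3239 - 1*52 = 3239 - 52 = 3187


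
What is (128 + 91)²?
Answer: 47961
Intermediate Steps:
(128 + 91)² = 219² = 47961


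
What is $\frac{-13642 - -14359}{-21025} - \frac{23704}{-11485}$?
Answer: $\frac{98028371}{48294425} \approx 2.0298$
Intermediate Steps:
$\frac{-13642 - -14359}{-21025} - \frac{23704}{-11485} = \left(-13642 + 14359\right) \left(- \frac{1}{21025}\right) - - \frac{23704}{11485} = 717 \left(- \frac{1}{21025}\right) + \frac{23704}{11485} = - \frac{717}{21025} + \frac{23704}{11485} = \frac{98028371}{48294425}$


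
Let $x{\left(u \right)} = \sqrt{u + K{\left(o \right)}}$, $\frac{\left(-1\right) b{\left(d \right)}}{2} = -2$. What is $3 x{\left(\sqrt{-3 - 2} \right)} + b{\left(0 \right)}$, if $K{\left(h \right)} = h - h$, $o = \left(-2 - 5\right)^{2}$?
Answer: $4 + 3 \sqrt[4]{5} \sqrt{i} \approx 7.1721 + 3.1721 i$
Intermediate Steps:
$b{\left(d \right)} = 4$ ($b{\left(d \right)} = \left(-2\right) \left(-2\right) = 4$)
$o = 49$ ($o = \left(-7\right)^{2} = 49$)
$K{\left(h \right)} = 0$
$x{\left(u \right)} = \sqrt{u}$ ($x{\left(u \right)} = \sqrt{u + 0} = \sqrt{u}$)
$3 x{\left(\sqrt{-3 - 2} \right)} + b{\left(0 \right)} = 3 \sqrt{\sqrt{-3 - 2}} + 4 = 3 \sqrt{\sqrt{-5}} + 4 = 3 \sqrt{i \sqrt{5}} + 4 = 3 \sqrt[4]{5} \sqrt{i} + 4 = 4 + 3 \sqrt[4]{5} \sqrt{i}$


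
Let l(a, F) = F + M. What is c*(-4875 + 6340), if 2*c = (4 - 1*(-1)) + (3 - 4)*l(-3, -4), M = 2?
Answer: 10255/2 ≈ 5127.5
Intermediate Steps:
l(a, F) = 2 + F (l(a, F) = F + 2 = 2 + F)
c = 7/2 (c = ((4 - 1*(-1)) + (3 - 4)*(2 - 4))/2 = ((4 + 1) - 1*(-2))/2 = (5 + 2)/2 = (½)*7 = 7/2 ≈ 3.5000)
c*(-4875 + 6340) = 7*(-4875 + 6340)/2 = (7/2)*1465 = 10255/2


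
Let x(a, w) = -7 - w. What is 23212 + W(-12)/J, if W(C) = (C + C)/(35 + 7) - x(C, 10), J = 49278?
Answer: 8006886667/344946 ≈ 23212.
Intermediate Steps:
W(C) = 17 + C/21 (W(C) = (C + C)/(35 + 7) - (-7 - 1*10) = (2*C)/42 - (-7 - 10) = (2*C)*(1/42) - 1*(-17) = C/21 + 17 = 17 + C/21)
23212 + W(-12)/J = 23212 + (17 + (1/21)*(-12))/49278 = 23212 + (17 - 4/7)*(1/49278) = 23212 + (115/7)*(1/49278) = 23212 + 115/344946 = 8006886667/344946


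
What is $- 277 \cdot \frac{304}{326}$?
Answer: $- \frac{42104}{163} \approx -258.31$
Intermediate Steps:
$- 277 \cdot \frac{304}{326} = - 277 \cdot 304 \cdot \frac{1}{326} = \left(-277\right) \frac{152}{163} = - \frac{42104}{163}$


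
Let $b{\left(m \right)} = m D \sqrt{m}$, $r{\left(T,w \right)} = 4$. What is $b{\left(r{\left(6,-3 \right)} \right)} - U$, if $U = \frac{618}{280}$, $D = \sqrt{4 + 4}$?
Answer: $- \frac{309}{140} + 16 \sqrt{2} \approx 20.42$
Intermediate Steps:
$D = 2 \sqrt{2}$ ($D = \sqrt{8} = 2 \sqrt{2} \approx 2.8284$)
$b{\left(m \right)} = 2 \sqrt{2} m^{\frac{3}{2}}$ ($b{\left(m \right)} = m 2 \sqrt{2} \sqrt{m} = 2 \sqrt{2} m^{\frac{3}{2}}$)
$U = \frac{309}{140}$ ($U = 618 \cdot \frac{1}{280} = \frac{309}{140} \approx 2.2071$)
$b{\left(r{\left(6,-3 \right)} \right)} - U = 2 \sqrt{2} \cdot 4^{\frac{3}{2}} - \frac{309}{140} = 2 \sqrt{2} \cdot 8 - \frac{309}{140} = 16 \sqrt{2} - \frac{309}{140} = - \frac{309}{140} + 16 \sqrt{2}$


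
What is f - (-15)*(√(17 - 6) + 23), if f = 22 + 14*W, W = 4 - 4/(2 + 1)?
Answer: 1213/3 + 15*√11 ≈ 454.08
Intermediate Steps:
W = 8/3 (W = 4 - 4/3 = 8/3 ≈ 2.6667)
f = 178/3 (f = 22 + 14*(8/3) = 22 + 112/3 = 178/3 ≈ 59.333)
f - (-15)*(√(17 - 6) + 23) = 178/3 - (-15)*(√(17 - 6) + 23) = 178/3 - (-15)*(√11 + 23) = 178/3 - (-15)*(23 + √11) = 178/3 - (-345 - 15*√11) = 178/3 + (345 + 15*√11) = 1213/3 + 15*√11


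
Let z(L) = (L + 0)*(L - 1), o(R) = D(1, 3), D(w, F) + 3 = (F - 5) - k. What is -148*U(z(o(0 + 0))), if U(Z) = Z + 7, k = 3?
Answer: -11692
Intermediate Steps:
D(w, F) = -11 + F (D(w, F) = -3 + ((F - 5) - 1*3) = -3 + ((-5 + F) - 3) = -3 + (-8 + F) = -11 + F)
o(R) = -8 (o(R) = -11 + 3 = -8)
z(L) = L*(-1 + L)
U(Z) = 7 + Z
-148*U(z(o(0 + 0))) = -148*(7 - 8*(-1 - 8)) = -148*(7 - 8*(-9)) = -148*(7 + 72) = -148*79 = -11692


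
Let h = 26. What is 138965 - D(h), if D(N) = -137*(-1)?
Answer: 138828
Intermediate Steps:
D(N) = 137
138965 - D(h) = 138965 - 1*137 = 138965 - 137 = 138828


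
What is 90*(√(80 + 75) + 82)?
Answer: 7380 + 90*√155 ≈ 8500.5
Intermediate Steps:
90*(√(80 + 75) + 82) = 90*(√155 + 82) = 90*(82 + √155) = 7380 + 90*√155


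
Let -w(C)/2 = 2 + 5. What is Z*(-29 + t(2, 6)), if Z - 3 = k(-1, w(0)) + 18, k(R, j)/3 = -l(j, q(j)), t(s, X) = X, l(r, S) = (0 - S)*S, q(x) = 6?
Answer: -2967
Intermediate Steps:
l(r, S) = -S² (l(r, S) = (-S)*S = -S²)
w(C) = -14 (w(C) = -2*(2 + 5) = -2*7 = -14)
k(R, j) = 108 (k(R, j) = 3*(-(-1)*6²) = 3*(-(-1)*36) = 3*(-1*(-36)) = 3*36 = 108)
Z = 129 (Z = 3 + (108 + 18) = 3 + 126 = 129)
Z*(-29 + t(2, 6)) = 129*(-29 + 6) = 129*(-23) = -2967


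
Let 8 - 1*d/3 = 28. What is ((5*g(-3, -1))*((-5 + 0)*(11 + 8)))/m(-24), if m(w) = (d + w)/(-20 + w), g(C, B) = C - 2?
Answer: 26125/21 ≈ 1244.0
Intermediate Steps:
d = -60 (d = 24 - 3*28 = 24 - 84 = -60)
g(C, B) = -2 + C
m(w) = (-60 + w)/(-20 + w)
((5*g(-3, -1))*((-5 + 0)*(11 + 8)))/m(-24) = ((5*(-2 - 3))*((-5 + 0)*(11 + 8)))/(((-60 - 24)/(-20 - 24))) = ((5*(-5))*(-5*19))/((-84/(-44))) = (-25*(-95))/((-1/44*(-84))) = 2375/(21/11) = 2375*(11/21) = 26125/21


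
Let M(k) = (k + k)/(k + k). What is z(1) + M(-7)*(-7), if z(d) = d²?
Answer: -6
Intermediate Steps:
M(k) = 1 (M(k) = (2*k)/((2*k)) = (2*k)*(1/(2*k)) = 1)
z(1) + M(-7)*(-7) = 1² + 1*(-7) = 1 - 7 = -6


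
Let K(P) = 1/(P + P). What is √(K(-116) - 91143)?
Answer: I*√1226420266/116 ≈ 301.9*I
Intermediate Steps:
K(P) = 1/(2*P)
√(K(-116) - 91143) = √((½)/(-116) - 91143) = √((½)*(-1/116) - 91143) = √(-1/232 - 91143) = √(-21145177/232) = I*√1226420266/116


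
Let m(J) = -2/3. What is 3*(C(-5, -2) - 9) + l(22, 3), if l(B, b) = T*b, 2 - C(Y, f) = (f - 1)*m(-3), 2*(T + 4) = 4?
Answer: -33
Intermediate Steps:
T = -2 (T = -4 + (1/2)*4 = -4 + 2 = -2)
m(J) = -2/3 (m(J) = -2*1/3 = -2/3)
C(Y, f) = 4/3 + 2*f/3 (C(Y, f) = 2 - (f - 1)*(-2)/3 = 2 - (-1 + f)*(-2)/3 = 2 - (2/3 - 2*f/3) = 2 + (-2/3 + 2*f/3) = 4/3 + 2*f/3)
l(B, b) = -2*b
3*(C(-5, -2) - 9) + l(22, 3) = 3*((4/3 + (2/3)*(-2)) - 9) - 2*3 = 3*((4/3 - 4/3) - 9) - 6 = 3*(0 - 9) - 6 = 3*(-9) - 6 = -27 - 6 = -33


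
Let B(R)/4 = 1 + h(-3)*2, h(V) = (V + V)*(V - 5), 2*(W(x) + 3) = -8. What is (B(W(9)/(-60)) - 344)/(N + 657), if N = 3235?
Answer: 11/973 ≈ 0.011305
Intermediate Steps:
W(x) = -7 (W(x) = -3 + (½)*(-8) = -3 - 4 = -7)
h(V) = 2*V*(-5 + V) (h(V) = (2*V)*(-5 + V) = 2*V*(-5 + V))
B(R) = 388 (B(R) = 4*(1 + (2*(-3)*(-5 - 3))*2) = 4*(1 + (2*(-3)*(-8))*2) = 4*(1 + 48*2) = 4*(1 + 96) = 4*97 = 388)
(B(W(9)/(-60)) - 344)/(N + 657) = (388 - 344)/(3235 + 657) = 44/3892 = 44*(1/3892) = 11/973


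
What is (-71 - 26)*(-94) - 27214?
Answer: -18096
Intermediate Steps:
(-71 - 26)*(-94) - 27214 = -97*(-94) - 27214 = 9118 - 27214 = -18096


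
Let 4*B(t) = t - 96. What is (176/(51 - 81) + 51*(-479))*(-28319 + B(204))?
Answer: 10369668716/15 ≈ 6.9131e+8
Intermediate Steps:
B(t) = -24 + t/4 (B(t) = (t - 96)/4 = (-96 + t)/4 = -24 + t/4)
(176/(51 - 81) + 51*(-479))*(-28319 + B(204)) = (176/(51 - 81) + 51*(-479))*(-28319 + (-24 + (¼)*204)) = (176/(-30) - 24429)*(-28319 + (-24 + 51)) = (176*(-1/30) - 24429)*(-28319 + 27) = (-88/15 - 24429)*(-28292) = -366523/15*(-28292) = 10369668716/15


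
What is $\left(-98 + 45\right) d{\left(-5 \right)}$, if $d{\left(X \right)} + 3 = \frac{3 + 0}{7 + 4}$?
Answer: $\frac{1590}{11} \approx 144.55$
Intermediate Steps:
$d{\left(X \right)} = - \frac{30}{11}$ ($d{\left(X \right)} = -3 + \frac{3 + 0}{7 + 4} = -3 + \frac{3}{11} = - \frac{30}{11}$)
$\left(-98 + 45\right) d{\left(-5 \right)} = \left(-98 + 45\right) \left(- \frac{30}{11}\right) = \left(-53\right) \left(- \frac{30}{11}\right) = \frac{1590}{11}$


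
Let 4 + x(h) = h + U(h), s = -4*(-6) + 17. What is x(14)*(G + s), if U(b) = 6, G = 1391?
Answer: 22912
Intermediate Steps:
s = 41 (s = 24 + 17 = 41)
x(h) = 2 + h (x(h) = -4 + (h + 6) = -4 + (6 + h) = 2 + h)
x(14)*(G + s) = (2 + 14)*(1391 + 41) = 16*1432 = 22912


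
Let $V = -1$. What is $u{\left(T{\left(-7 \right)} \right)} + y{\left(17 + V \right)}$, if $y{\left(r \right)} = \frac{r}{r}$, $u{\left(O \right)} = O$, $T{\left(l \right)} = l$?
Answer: $-6$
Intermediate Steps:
$y{\left(r \right)} = 1$
$u{\left(T{\left(-7 \right)} \right)} + y{\left(17 + V \right)} = -7 + 1 = -6$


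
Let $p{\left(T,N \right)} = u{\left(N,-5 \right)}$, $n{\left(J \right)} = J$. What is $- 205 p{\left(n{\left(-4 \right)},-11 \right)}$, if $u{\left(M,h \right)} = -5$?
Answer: $1025$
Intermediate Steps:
$p{\left(T,N \right)} = -5$
$- 205 p{\left(n{\left(-4 \right)},-11 \right)} = \left(-205\right) \left(-5\right) = 1025$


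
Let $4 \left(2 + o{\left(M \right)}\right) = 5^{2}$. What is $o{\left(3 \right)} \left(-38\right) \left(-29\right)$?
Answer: $\frac{9367}{2} \approx 4683.5$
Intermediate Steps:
$o{\left(M \right)} = \frac{17}{4}$ ($o{\left(M \right)} = -2 + \frac{5^{2}}{4} = -2 + \frac{1}{4} \cdot 25 = -2 + \frac{25}{4} = \frac{17}{4}$)
$o{\left(3 \right)} \left(-38\right) \left(-29\right) = \frac{17}{4} \left(-38\right) \left(-29\right) = \left(- \frac{323}{2}\right) \left(-29\right) = \frac{9367}{2}$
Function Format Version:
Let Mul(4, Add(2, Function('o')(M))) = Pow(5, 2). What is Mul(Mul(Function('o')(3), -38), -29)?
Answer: Rational(9367, 2) ≈ 4683.5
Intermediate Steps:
Function('o')(M) = Rational(17, 4) (Function('o')(M) = Add(-2, Mul(Rational(1, 4), Pow(5, 2))) = Add(-2, Mul(Rational(1, 4), 25)) = Add(-2, Rational(25, 4)) = Rational(17, 4))
Mul(Mul(Function('o')(3), -38), -29) = Mul(Mul(Rational(17, 4), -38), -29) = Mul(Rational(-323, 2), -29) = Rational(9367, 2)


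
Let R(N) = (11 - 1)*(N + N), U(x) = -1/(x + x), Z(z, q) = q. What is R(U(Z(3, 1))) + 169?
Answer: 159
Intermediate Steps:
U(x) = -1/(2*x)
R(N) = 20*N (R(N) = 10*(2*N) = 20*N)
R(U(Z(3, 1))) + 169 = 20*(-½/1) + 169 = 20*(-½*1) + 169 = 20*(-½) + 169 = -10 + 169 = 159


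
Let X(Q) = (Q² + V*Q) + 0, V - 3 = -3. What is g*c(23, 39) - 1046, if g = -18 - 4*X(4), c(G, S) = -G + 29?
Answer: -1538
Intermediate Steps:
V = 0 (V = 3 - 3 = 0)
X(Q) = Q² (X(Q) = (Q² + 0*Q) + 0 = (Q² + 0) + 0 = Q² + 0 = Q²)
c(G, S) = 29 - G
g = -82 (g = -18 - 4*4² = -18 - 4*16 = -18 - 64 = -82)
g*c(23, 39) - 1046 = -82*(29 - 1*23) - 1046 = -82*(29 - 23) - 1046 = -82*6 - 1046 = -492 - 1046 = -1538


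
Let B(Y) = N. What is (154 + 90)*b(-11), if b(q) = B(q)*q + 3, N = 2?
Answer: -4636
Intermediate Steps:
B(Y) = 2
b(q) = 3 + 2*q (b(q) = 2*q + 3 = 3 + 2*q)
(154 + 90)*b(-11) = (154 + 90)*(3 + 2*(-11)) = 244*(3 - 22) = 244*(-19) = -4636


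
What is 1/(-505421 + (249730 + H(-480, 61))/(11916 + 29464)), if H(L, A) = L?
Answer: -4138/2091407173 ≈ -1.9786e-6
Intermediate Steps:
1/(-505421 + (249730 + H(-480, 61))/(11916 + 29464)) = 1/(-505421 + (249730 - 480)/(11916 + 29464)) = 1/(-505421 + 249250/41380) = 1/(-505421 + 249250*(1/41380)) = 1/(-505421 + 24925/4138) = 1/(-2091407173/4138) = -4138/2091407173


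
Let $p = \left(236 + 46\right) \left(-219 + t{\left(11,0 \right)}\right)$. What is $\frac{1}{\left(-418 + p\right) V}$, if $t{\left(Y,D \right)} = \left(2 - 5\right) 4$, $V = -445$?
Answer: $\frac{1}{29174200} \approx 3.4277 \cdot 10^{-8}$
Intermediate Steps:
$t{\left(Y,D \right)} = -12$ ($t{\left(Y,D \right)} = \left(-3\right) 4 = -12$)
$p = -65142$ ($p = \left(236 + 46\right) \left(-219 - 12\right) = 282 \left(-231\right) = -65142$)
$\frac{1}{\left(-418 + p\right) V} = \frac{1}{\left(-418 - 65142\right) \left(-445\right)} = \frac{1}{\left(-65560\right) \left(-445\right)} = \frac{1}{29174200}$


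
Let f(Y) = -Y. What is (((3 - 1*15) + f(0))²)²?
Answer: 20736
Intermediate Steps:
(((3 - 1*15) + f(0))²)² = (((3 - 1*15) - 1*0)²)² = (((3 - 15) + 0)²)² = ((-12 + 0)²)² = ((-12)²)² = 144² = 20736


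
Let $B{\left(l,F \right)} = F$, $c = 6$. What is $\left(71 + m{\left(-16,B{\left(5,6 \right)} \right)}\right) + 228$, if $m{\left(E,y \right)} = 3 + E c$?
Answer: $206$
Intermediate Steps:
$m{\left(E,y \right)} = 3 + 6 E$ ($m{\left(E,y \right)} = 3 + E 6 = 3 + 6 E$)
$\left(71 + m{\left(-16,B{\left(5,6 \right)} \right)}\right) + 228 = \left(71 + \left(3 + 6 \left(-16\right)\right)\right) + 228 = \left(71 + \left(3 - 96\right)\right) + 228 = \left(71 - 93\right) + 228 = -22 + 228 = 206$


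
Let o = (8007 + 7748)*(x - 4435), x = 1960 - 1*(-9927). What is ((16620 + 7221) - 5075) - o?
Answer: -117387494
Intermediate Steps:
x = 11887 (x = 1960 + 9927 = 11887)
o = 117406260 (o = (8007 + 7748)*(11887 - 4435) = 15755*7452 = 117406260)
((16620 + 7221) - 5075) - o = ((16620 + 7221) - 5075) - 1*117406260 = (23841 - 5075) - 117406260 = 18766 - 117406260 = -117387494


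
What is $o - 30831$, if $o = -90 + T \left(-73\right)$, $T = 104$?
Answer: $-38513$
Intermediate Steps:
$o = -7682$ ($o = -90 + 104 \left(-73\right) = -90 - 7592 = -7682$)
$o - 30831 = -7682 - 30831 = -38513$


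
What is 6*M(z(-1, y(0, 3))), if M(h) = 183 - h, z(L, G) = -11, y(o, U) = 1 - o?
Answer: 1164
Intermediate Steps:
6*M(z(-1, y(0, 3))) = 6*(183 - 1*(-11)) = 6*(183 + 11) = 6*194 = 1164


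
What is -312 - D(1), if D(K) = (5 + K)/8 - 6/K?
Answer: -1227/4 ≈ -306.75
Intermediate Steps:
D(K) = 5/8 - 6/K + K/8 (D(K) = (5 + K)*(⅛) - 6/K = (5/8 + K/8) - 6/K = 5/8 - 6/K + K/8)
-312 - D(1) = -312 - (-48 + 1*(5 + 1))/(8*1) = -312 - (-48 + 1*6)/8 = -312 - (-48 + 6)/8 = -312 - (-42)/8 = -312 - 1*(-21/4) = -312 + 21/4 = -1227/4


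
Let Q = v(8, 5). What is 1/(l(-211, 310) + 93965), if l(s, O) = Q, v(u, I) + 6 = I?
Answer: 1/93964 ≈ 1.0642e-5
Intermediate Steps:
v(u, I) = -6 + I
Q = -1 (Q = -6 + 5 = -1)
l(s, O) = -1
1/(l(-211, 310) + 93965) = 1/(-1 + 93965) = 1/93964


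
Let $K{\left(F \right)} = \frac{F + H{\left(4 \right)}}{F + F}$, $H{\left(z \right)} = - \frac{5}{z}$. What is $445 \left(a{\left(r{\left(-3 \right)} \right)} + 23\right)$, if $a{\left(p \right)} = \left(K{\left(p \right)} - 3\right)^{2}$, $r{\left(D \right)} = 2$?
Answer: $\frac{3521285}{256} \approx 13755.0$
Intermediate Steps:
$K{\left(F \right)} = \frac{- \frac{5}{4} + F}{2 F}$ ($K{\left(F \right)} = \frac{F - \frac{5}{4}}{F + F} = \frac{F - \frac{5}{4}}{2 F} = \left(F - \frac{5}{4}\right) \frac{1}{2 F} = \left(- \frac{5}{4} + F\right) \frac{1}{2 F} = \frac{- \frac{5}{4} + F}{2 F}$)
$a{\left(p \right)} = \left(-3 + \frac{-5 + 4 p}{8 p}\right)^{2}$ ($a{\left(p \right)} = \left(\frac{-5 + 4 p}{8 p} - 3\right)^{2} = \left(-3 + \frac{-5 + 4 p}{8 p}\right)^{2}$)
$445 \left(a{\left(r{\left(-3 \right)} \right)} + 23\right) = 445 \left(\frac{25 \left(1 + 4 \cdot 2\right)^{2}}{64 \cdot 4} + 23\right) = 445 \left(\frac{25}{64} \cdot \frac{1}{4} \left(1 + 8\right)^{2} + 23\right) = 445 \left(\frac{25}{64} \cdot \frac{1}{4} \cdot 9^{2} + 23\right) = 445 \left(\frac{25}{64} \cdot \frac{1}{4} \cdot 81 + 23\right) = 445 \left(\frac{2025}{256} + 23\right) = 445 \cdot \frac{7913}{256} = \frac{3521285}{256}$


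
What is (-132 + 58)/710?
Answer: -37/355 ≈ -0.10423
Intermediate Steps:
(-132 + 58)/710 = (1/710)*(-74) = -37/355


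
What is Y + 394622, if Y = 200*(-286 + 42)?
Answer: 345822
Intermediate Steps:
Y = -48800 (Y = 200*(-244) = -48800)
Y + 394622 = -48800 + 394622 = 345822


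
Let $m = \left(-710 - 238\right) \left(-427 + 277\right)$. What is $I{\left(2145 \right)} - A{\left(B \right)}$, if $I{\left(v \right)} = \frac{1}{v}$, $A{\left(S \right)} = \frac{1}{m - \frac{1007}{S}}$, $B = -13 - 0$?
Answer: $\frac{1821722}{3967407015} \approx 0.00045917$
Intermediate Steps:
$B = -13$ ($B = -13 + 0 = -13$)
$m = 142200$ ($m = \left(-948\right) \left(-150\right) = 142200$)
$A{\left(S \right)} = \frac{1}{142200 - \frac{1007}{S}}$
$I{\left(2145 \right)} - A{\left(B \right)} = \frac{1}{2145} - - \frac{13}{-1007 + 142200 \left(-13\right)} = \frac{1}{2145} - - \frac{13}{-1007 - 1848600} = \frac{1}{2145} - - \frac{13}{-1849607} = \frac{1}{2145} - \left(-13\right) \left(- \frac{1}{1849607}\right) = \frac{1}{2145} - \frac{13}{1849607} = \frac{1821722}{3967407015}$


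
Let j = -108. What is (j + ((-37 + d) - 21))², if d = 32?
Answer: 17956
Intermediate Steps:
(j + ((-37 + d) - 21))² = (-108 + ((-37 + 32) - 21))² = (-108 + (-5 - 21))² = (-108 - 26)² = (-134)² = 17956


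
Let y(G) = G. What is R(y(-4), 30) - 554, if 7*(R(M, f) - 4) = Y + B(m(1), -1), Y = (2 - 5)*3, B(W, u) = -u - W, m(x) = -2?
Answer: -3856/7 ≈ -550.86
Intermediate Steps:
B(W, u) = -W - u
Y = -9 (Y = -3*3 = -9)
R(M, f) = 22/7 (R(M, f) = 4 + (-9 + (-1*(-2) - 1*(-1)))/7 = 4 + (-9 + (2 + 1))/7 = 4 + (-9 + 3)/7 = 4 + (1/7)*(-6) = 4 - 6/7 = 22/7)
R(y(-4), 30) - 554 = 22/7 - 554 = -3856/7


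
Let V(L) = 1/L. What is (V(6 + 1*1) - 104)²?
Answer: 528529/49 ≈ 10786.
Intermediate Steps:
(V(6 + 1*1) - 104)² = (1/(6 + 1*1) - 104)² = (1/(6 + 1) - 104)² = (1/7 - 104)² = (⅐ - 104)² = (-727/7)² = 528529/49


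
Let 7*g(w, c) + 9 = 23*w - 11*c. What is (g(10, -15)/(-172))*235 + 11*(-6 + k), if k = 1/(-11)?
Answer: -85689/602 ≈ -142.34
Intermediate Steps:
k = -1/11 ≈ -0.090909
g(w, c) = -9/7 - 11*c/7 + 23*w/7 (g(w, c) = -9/7 + (23*w - 11*c)/7 = -9/7 + (-11*c + 23*w)/7 = -9/7 + (-11*c/7 + 23*w/7) = -9/7 - 11*c/7 + 23*w/7)
(g(10, -15)/(-172))*235 + 11*(-6 + k) = ((-9/7 - 11/7*(-15) + (23/7)*10)/(-172))*235 + 11*(-6 - 1/11) = ((-9/7 + 165/7 + 230/7)*(-1/172))*235 + 11*(-67/11) = ((386/7)*(-1/172))*235 - 67 = -193/602*235 - 67 = -45355/602 - 67 = -85689/602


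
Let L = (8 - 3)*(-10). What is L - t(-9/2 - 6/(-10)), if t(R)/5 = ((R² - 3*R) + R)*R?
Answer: 79739/200 ≈ 398.69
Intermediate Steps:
t(R) = 5*R*(R² - 2*R) (t(R) = 5*(((R² - 3*R) + R)*R) = 5*((R² - 2*R)*R) = 5*(R*(R² - 2*R)) = 5*R*(R² - 2*R))
L = -50 (L = 5*(-10) = -50)
L - t(-9/2 - 6/(-10)) = -50 - 5*(-9/2 - 6/(-10))²*(-2 + (-9/2 - 6/(-10))) = -50 - 5*(-9*½ - 6*(-⅒))²*(-2 + (-9*½ - 6*(-⅒))) = -50 - 5*(-9/2 + ⅗)²*(-2 + (-9/2 + ⅗)) = -50 - 5*(-39/10)²*(-2 - 39/10) = -50 - 5*1521*(-59)/(100*10) = -50 - 1*(-89739/200) = -50 + 89739/200 = 79739/200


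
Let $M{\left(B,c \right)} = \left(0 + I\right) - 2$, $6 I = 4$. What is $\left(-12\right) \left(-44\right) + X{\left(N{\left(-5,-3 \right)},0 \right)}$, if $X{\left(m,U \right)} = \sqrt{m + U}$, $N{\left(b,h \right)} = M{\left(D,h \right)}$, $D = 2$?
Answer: $528 + \frac{2 i \sqrt{3}}{3} \approx 528.0 + 1.1547 i$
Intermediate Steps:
$I = \frac{2}{3}$ ($I = \frac{1}{6} \cdot 4 = \frac{2}{3} \approx 0.66667$)
$M{\left(B,c \right)} = - \frac{4}{3}$ ($M{\left(B,c \right)} = \left(0 + \frac{2}{3}\right) - 2 = \frac{2}{3} - 2 = - \frac{4}{3}$)
$N{\left(b,h \right)} = - \frac{4}{3}$
$X{\left(m,U \right)} = \sqrt{U + m}$
$\left(-12\right) \left(-44\right) + X{\left(N{\left(-5,-3 \right)},0 \right)} = \left(-12\right) \left(-44\right) + \sqrt{0 - \frac{4}{3}} = 528 + \sqrt{- \frac{4}{3}} = 528 + \frac{2 i \sqrt{3}}{3}$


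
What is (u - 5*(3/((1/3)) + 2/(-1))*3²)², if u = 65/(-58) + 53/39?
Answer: 506931184081/5116644 ≈ 99075.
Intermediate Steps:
u = 539/2262 (u = 65*(-1/58) + 53*(1/39) = -65/58 + 53/39 = 539/2262 ≈ 0.23828)
(u - 5*(3/((1/3)) + 2/(-1))*3²)² = (539/2262 - 5*(3/((1/3)) + 2/(-1))*3²)² = (539/2262 - 5*(3/((1*(⅓))) + 2*(-1))*9)² = (539/2262 - 5*(3/(⅓) - 2)*9)² = (539/2262 - 5*(3*3 - 2)*9)² = (539/2262 - 5*(9 - 2)*9)² = (539/2262 - 5*7*9)² = (539/2262 - 35*9)² = (539/2262 - 315)² = (-711991/2262)² = 506931184081/5116644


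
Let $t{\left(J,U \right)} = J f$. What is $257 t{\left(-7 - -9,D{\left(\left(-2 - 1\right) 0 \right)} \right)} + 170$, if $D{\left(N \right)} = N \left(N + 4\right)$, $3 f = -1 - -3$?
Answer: $\frac{1538}{3} \approx 512.67$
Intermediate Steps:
$f = \frac{2}{3}$ ($f = \frac{-1 - -3}{3} = \frac{-1 + 3}{3} = \frac{1}{3} \cdot 2 = \frac{2}{3} \approx 0.66667$)
$D{\left(N \right)} = N \left(4 + N\right)$
$t{\left(J,U \right)} = \frac{2 J}{3}$ ($t{\left(J,U \right)} = J \frac{2}{3} = \frac{2 J}{3}$)
$257 t{\left(-7 - -9,D{\left(\left(-2 - 1\right) 0 \right)} \right)} + 170 = 257 \frac{2 \left(-7 - -9\right)}{3} + 170 = 257 \frac{2 \left(-7 + 9\right)}{3} + 170 = 257 \cdot \frac{2}{3} \cdot 2 + 170 = 257 \cdot \frac{4}{3} + 170 = \frac{1028}{3} + 170 = \frac{1538}{3}$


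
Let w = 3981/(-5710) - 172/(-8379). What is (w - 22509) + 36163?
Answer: 653230830181/47844090 ≈ 13653.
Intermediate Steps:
w = -32374679/47844090 (w = 3981*(-1/5710) - 172*(-1/8379) = -3981/5710 + 172/8379 = -32374679/47844090 ≈ -0.67667)
(w - 22509) + 36163 = (-32374679/47844090 - 22509) + 36163 = -1076954996489/47844090 + 36163 = 653230830181/47844090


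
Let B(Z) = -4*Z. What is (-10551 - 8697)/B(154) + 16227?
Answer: 1251885/77 ≈ 16258.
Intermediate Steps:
(-10551 - 8697)/B(154) + 16227 = (-10551 - 8697)/((-4*154)) + 16227 = -19248/(-616) + 16227 = -19248*(-1/616) + 16227 = 2406/77 + 16227 = 1251885/77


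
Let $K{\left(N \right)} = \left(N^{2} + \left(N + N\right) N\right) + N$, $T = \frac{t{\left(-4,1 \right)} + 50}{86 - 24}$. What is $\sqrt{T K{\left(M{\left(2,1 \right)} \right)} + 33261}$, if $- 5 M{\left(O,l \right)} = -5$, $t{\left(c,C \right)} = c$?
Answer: $\frac{\sqrt{31966673}}{31} \approx 182.38$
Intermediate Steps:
$M{\left(O,l \right)} = 1$ ($M{\left(O,l \right)} = \left(- \frac{1}{5}\right) \left(-5\right) = 1$)
$T = \frac{23}{31}$ ($T = \frac{-4 + 50}{86 - 24} = \frac{46}{62} = 46 \cdot \frac{1}{62} = \frac{23}{31} \approx 0.74194$)
$K{\left(N \right)} = N + 3 N^{2}$ ($K{\left(N \right)} = \left(N^{2} + 2 N N\right) + N = \left(N^{2} + 2 N^{2}\right) + N = 3 N^{2} + N = N + 3 N^{2}$)
$\sqrt{T K{\left(M{\left(2,1 \right)} \right)} + 33261} = \sqrt{\frac{23 \cdot 1 \left(1 + 3 \cdot 1\right)}{31} + 33261} = \sqrt{\frac{23 \cdot 1 \left(1 + 3\right)}{31} + 33261} = \sqrt{\frac{23 \cdot 1 \cdot 4}{31} + 33261} = \sqrt{\frac{23}{31} \cdot 4 + 33261} = \sqrt{\frac{92}{31} + 33261} = \sqrt{\frac{1031183}{31}} = \frac{\sqrt{31966673}}{31}$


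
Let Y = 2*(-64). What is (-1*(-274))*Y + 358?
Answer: -34714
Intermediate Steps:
Y = -128
(-1*(-274))*Y + 358 = -1*(-274)*(-128) + 358 = 274*(-128) + 358 = -35072 + 358 = -34714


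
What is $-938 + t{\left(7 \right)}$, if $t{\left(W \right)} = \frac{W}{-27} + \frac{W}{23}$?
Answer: $- \frac{582470}{621} \approx -937.96$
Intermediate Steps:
$t{\left(W \right)} = \frac{4 W}{621}$ ($t{\left(W \right)} = W \left(- \frac{1}{27}\right) + W \frac{1}{23} = - \frac{W}{27} + \frac{W}{23} = \frac{4 W}{621}$)
$-938 + t{\left(7 \right)} = -938 + \frac{4}{621} \cdot 7 = -938 + \frac{28}{621} = - \frac{582470}{621}$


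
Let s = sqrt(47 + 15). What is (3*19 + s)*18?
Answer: 1026 + 18*sqrt(62) ≈ 1167.7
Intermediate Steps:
s = sqrt(62) ≈ 7.8740
(3*19 + s)*18 = (3*19 + sqrt(62))*18 = (57 + sqrt(62))*18 = 1026 + 18*sqrt(62)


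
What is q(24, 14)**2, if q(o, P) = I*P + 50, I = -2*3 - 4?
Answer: 8100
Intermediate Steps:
I = -10 (I = -6 - 4 = -10)
q(o, P) = 50 - 10*P (q(o, P) = -10*P + 50 = 50 - 10*P)
q(24, 14)**2 = (50 - 10*14)**2 = (50 - 140)**2 = (-90)**2 = 8100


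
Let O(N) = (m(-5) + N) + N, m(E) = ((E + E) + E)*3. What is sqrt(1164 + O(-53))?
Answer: sqrt(1013) ≈ 31.828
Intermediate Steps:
m(E) = 9*E (m(E) = (2*E + E)*3 = (3*E)*3 = 9*E)
O(N) = -45 + 2*N (O(N) = (9*(-5) + N) + N = (-45 + N) + N = -45 + 2*N)
sqrt(1164 + O(-53)) = sqrt(1164 + (-45 + 2*(-53))) = sqrt(1164 + (-45 - 106)) = sqrt(1164 - 151) = sqrt(1013)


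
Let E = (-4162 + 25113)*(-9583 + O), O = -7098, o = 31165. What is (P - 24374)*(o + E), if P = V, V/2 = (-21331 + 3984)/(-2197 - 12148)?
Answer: 6430115476541504/755 ≈ 8.5167e+12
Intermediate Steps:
V = 1826/755 (V = 2*((-21331 + 3984)/(-2197 - 12148)) = 2*(-17347/(-14345)) = 2*(-17347*(-1/14345)) = 2*(913/755) = 1826/755 ≈ 2.4185)
P = 1826/755 ≈ 2.4185
E = -349483631 (E = (-4162 + 25113)*(-9583 - 7098) = 20951*(-16681) = -349483631)
(P - 24374)*(o + E) = (1826/755 - 24374)*(31165 - 349483631) = -18400544/755*(-349452466) = 6430115476541504/755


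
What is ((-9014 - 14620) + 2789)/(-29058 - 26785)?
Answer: 20845/55843 ≈ 0.37328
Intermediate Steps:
((-9014 - 14620) + 2789)/(-29058 - 26785) = (-23634 + 2789)/(-55843) = -20845*(-1/55843) = 20845/55843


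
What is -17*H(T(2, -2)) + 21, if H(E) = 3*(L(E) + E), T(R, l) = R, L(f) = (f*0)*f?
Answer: -81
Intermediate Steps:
L(f) = 0 (L(f) = 0*f = 0)
H(E) = 3*E (H(E) = 3*(0 + E) = 3*E)
-17*H(T(2, -2)) + 21 = -51*2 + 21 = -17*6 + 21 = -102 + 21 = -81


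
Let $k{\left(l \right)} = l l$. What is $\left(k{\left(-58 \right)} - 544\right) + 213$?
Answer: $3033$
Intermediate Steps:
$k{\left(l \right)} = l^{2}$
$\left(k{\left(-58 \right)} - 544\right) + 213 = \left(\left(-58\right)^{2} - 544\right) + 213 = \left(3364 - 544\right) + 213 = 2820 + 213 = 3033$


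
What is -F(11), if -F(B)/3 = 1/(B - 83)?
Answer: -1/24 ≈ -0.041667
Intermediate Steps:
F(B) = -3/(-83 + B) (F(B) = -3/(B - 83) = -3/(-83 + B))
-F(11) = -(-3)/(-83 + 11) = -(-3)/(-72) = -(-3)*(-1)/72 = -1*1/24 = -1/24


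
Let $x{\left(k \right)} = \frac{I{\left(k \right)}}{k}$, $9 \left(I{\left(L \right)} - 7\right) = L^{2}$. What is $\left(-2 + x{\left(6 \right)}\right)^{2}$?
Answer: $\frac{1}{36} \approx 0.027778$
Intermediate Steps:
$I{\left(L \right)} = 7 + \frac{L^{2}}{9}$
$x{\left(k \right)} = \frac{7 + \frac{k^{2}}{9}}{k}$
$\left(-2 + x{\left(6 \right)}\right)^{2} = \left(-2 + \left(\frac{7}{6} + \frac{1}{9} \cdot 6\right)\right)^{2} = \left(-2 + \left(7 \cdot \frac{1}{6} + \frac{2}{3}\right)\right)^{2} = \left(-2 + \left(\frac{7}{6} + \frac{2}{3}\right)\right)^{2} = \left(-2 + \frac{11}{6}\right)^{2} = \left(- \frac{1}{6}\right)^{2} = \frac{1}{36}$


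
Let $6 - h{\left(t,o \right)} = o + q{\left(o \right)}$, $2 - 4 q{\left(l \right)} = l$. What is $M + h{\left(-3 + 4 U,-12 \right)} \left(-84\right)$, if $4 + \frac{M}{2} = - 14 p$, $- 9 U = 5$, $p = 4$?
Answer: $-1338$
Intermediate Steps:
$U = - \frac{5}{9}$ ($U = \left(- \frac{1}{9}\right) 5 = - \frac{5}{9} \approx -0.55556$)
$q{\left(l \right)} = \frac{1}{2} - \frac{l}{4}$
$h{\left(t,o \right)} = \frac{11}{2} - \frac{3 o}{4}$ ($h{\left(t,o \right)} = 6 - \left(o - \left(- \frac{1}{2} + \frac{o}{4}\right)\right) = 6 - \left(\frac{1}{2} + \frac{3 o}{4}\right) = \frac{11}{2} - \frac{3 o}{4}$)
$M = -120$ ($M = -8 + 2 \left(\left(-14\right) 4\right) = -8 + 2 \left(-56\right) = -8 - 112 = -120$)
$M + h{\left(-3 + 4 U,-12 \right)} \left(-84\right) = -120 + \left(\frac{11}{2} - -9\right) \left(-84\right) = -120 + \left(\frac{11}{2} + 9\right) \left(-84\right) = -120 + \frac{29}{2} \left(-84\right) = -120 - 1218 = -1338$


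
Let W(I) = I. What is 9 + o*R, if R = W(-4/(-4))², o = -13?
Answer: -4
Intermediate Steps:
R = 1 (R = (-4/(-4))² = (-4*(-¼))² = 1² = 1)
9 + o*R = 9 - 13*1 = 9 - 13 = -4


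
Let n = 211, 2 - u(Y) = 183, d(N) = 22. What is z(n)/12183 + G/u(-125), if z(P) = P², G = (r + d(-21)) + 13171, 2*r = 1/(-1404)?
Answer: -142901004787/2063995128 ≈ -69.235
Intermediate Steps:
u(Y) = -181 (u(Y) = 2 - 1*183 = 2 - 183 = -181)
r = -1/2808 (r = (½)/(-1404) = (½)*(-1/1404) = -1/2808 ≈ -0.00035613)
G = 37045943/2808 (G = (-1/2808 + 22) + 13171 = 61775/2808 + 13171 = 37045943/2808 ≈ 13193.)
z(n)/12183 + G/u(-125) = 211²/12183 + (37045943/2808)/(-181) = 44521*(1/12183) + (37045943/2808)*(-1/181) = 44521/12183 - 37045943/508248 = -142901004787/2063995128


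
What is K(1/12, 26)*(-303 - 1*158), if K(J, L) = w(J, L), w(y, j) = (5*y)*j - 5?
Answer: -16135/6 ≈ -2689.2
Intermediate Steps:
w(y, j) = -5 + 5*j*y (w(y, j) = 5*j*y - 5 = -5 + 5*j*y)
K(J, L) = -5 + 5*J*L (K(J, L) = -5 + 5*L*J = -5 + 5*J*L)
K(1/12, 26)*(-303 - 1*158) = (-5 + 5*26/12)*(-303 - 1*158) = (-5 + 5*(1/12)*26)*(-303 - 158) = (-5 + 65/6)*(-461) = (35/6)*(-461) = -16135/6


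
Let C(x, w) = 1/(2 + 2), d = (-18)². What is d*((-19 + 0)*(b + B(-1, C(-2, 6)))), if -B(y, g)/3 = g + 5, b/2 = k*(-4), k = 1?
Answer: 146205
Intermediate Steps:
d = 324
b = -8 (b = 2*(1*(-4)) = 2*(-4) = -8)
C(x, w) = ¼ (C(x, w) = 1/4 = ¼)
B(y, g) = -15 - 3*g (B(y, g) = -3*(g + 5) = -3*(5 + g) = -15 - 3*g)
d*((-19 + 0)*(b + B(-1, C(-2, 6)))) = 324*((-19 + 0)*(-8 + (-15 - 3*¼))) = 324*(-19*(-8 + (-15 - ¾))) = 324*(-19*(-8 - 63/4)) = 324*(-19*(-95/4)) = 324*(1805/4) = 146205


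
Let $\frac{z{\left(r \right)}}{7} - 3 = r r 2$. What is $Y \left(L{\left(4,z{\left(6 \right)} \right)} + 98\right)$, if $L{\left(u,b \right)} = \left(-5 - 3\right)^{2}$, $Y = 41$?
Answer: $6642$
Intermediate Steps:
$z{\left(r \right)} = 21 + 14 r^{2}$ ($z{\left(r \right)} = 21 + 7 r r 2 = 21 + 7 r^{2} \cdot 2 = 21 + 7 \cdot 2 r^{2} = 21 + 14 r^{2}$)
$L{\left(u,b \right)} = 64$ ($L{\left(u,b \right)} = \left(-8\right)^{2} = 64$)
$Y \left(L{\left(4,z{\left(6 \right)} \right)} + 98\right) = 41 \left(64 + 98\right) = 41 \cdot 162 = 6642$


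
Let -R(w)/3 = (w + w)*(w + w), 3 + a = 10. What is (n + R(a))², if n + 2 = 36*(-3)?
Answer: 487204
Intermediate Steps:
a = 7 (a = -3 + 10 = 7)
n = -110 (n = -2 + 36*(-3) = -2 - 108 = -110)
R(w) = -12*w² (R(w) = -3*(w + w)*(w + w) = -3*2*w*2*w = -12*w²)
(n + R(a))² = (-110 - 12*7²)² = (-110 - 12*49)² = (-110 - 588)² = (-698)² = 487204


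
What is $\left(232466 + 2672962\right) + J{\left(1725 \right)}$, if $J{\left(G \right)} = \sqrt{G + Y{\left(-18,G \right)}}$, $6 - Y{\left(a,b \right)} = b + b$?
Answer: $2905428 + 3 i \sqrt{191} \approx 2.9054 \cdot 10^{6} + 41.461 i$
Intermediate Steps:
$Y{\left(a,b \right)} = 6 - 2 b$ ($Y{\left(a,b \right)} = 6 - \left(b + b\right) = 6 - 2 b$)
$J{\left(G \right)} = \sqrt{6 - G}$ ($J{\left(G \right)} = \sqrt{G - \left(-6 + 2 G\right)} = \sqrt{6 - G}$)
$\left(232466 + 2672962\right) + J{\left(1725 \right)} = \left(232466 + 2672962\right) + \sqrt{6 - 1725} = 2905428 + \sqrt{6 - 1725} = 2905428 + \sqrt{-1719} = 2905428 + 3 i \sqrt{191}$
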